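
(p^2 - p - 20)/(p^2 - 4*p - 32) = (p - 5)/(p - 8)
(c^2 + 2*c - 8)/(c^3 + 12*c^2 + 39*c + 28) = (c - 2)/(c^2 + 8*c + 7)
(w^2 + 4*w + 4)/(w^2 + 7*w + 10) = (w + 2)/(w + 5)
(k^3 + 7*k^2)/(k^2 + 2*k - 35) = k^2/(k - 5)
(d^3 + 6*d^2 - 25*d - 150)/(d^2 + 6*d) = d - 25/d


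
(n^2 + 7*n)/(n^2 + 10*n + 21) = n/(n + 3)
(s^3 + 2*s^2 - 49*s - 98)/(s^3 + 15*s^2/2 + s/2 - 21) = 2*(s - 7)/(2*s - 3)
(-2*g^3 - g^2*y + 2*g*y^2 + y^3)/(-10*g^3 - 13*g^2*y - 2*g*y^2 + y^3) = (-g + y)/(-5*g + y)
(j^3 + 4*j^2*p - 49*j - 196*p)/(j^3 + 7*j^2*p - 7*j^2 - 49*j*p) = (j^2 + 4*j*p + 7*j + 28*p)/(j*(j + 7*p))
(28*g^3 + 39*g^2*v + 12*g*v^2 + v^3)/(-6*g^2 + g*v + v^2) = (28*g^3 + 39*g^2*v + 12*g*v^2 + v^3)/(-6*g^2 + g*v + v^2)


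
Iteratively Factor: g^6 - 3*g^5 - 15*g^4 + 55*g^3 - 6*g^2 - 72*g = (g + 1)*(g^5 - 4*g^4 - 11*g^3 + 66*g^2 - 72*g) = (g - 3)*(g + 1)*(g^4 - g^3 - 14*g^2 + 24*g) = (g - 3)^2*(g + 1)*(g^3 + 2*g^2 - 8*g) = (g - 3)^2*(g - 2)*(g + 1)*(g^2 + 4*g) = g*(g - 3)^2*(g - 2)*(g + 1)*(g + 4)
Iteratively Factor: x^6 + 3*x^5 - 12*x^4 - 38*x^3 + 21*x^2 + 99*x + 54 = (x + 1)*(x^5 + 2*x^4 - 14*x^3 - 24*x^2 + 45*x + 54) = (x - 2)*(x + 1)*(x^4 + 4*x^3 - 6*x^2 - 36*x - 27) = (x - 2)*(x + 1)^2*(x^3 + 3*x^2 - 9*x - 27) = (x - 2)*(x + 1)^2*(x + 3)*(x^2 - 9) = (x - 2)*(x + 1)^2*(x + 3)^2*(x - 3)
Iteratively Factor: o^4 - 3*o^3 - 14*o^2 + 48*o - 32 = (o + 4)*(o^3 - 7*o^2 + 14*o - 8) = (o - 2)*(o + 4)*(o^2 - 5*o + 4) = (o - 4)*(o - 2)*(o + 4)*(o - 1)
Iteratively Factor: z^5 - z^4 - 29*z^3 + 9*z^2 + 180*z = (z + 3)*(z^4 - 4*z^3 - 17*z^2 + 60*z) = (z - 5)*(z + 3)*(z^3 + z^2 - 12*z) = z*(z - 5)*(z + 3)*(z^2 + z - 12) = z*(z - 5)*(z - 3)*(z + 3)*(z + 4)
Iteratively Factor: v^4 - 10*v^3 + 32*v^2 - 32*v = (v - 4)*(v^3 - 6*v^2 + 8*v) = (v - 4)*(v - 2)*(v^2 - 4*v) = v*(v - 4)*(v - 2)*(v - 4)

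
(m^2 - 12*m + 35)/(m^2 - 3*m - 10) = (m - 7)/(m + 2)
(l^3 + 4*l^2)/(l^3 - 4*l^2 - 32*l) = l/(l - 8)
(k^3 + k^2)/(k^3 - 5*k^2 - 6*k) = k/(k - 6)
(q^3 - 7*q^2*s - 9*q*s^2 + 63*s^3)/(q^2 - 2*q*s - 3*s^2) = (q^2 - 4*q*s - 21*s^2)/(q + s)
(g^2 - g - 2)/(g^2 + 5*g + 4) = (g - 2)/(g + 4)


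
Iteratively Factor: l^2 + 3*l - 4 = (l + 4)*(l - 1)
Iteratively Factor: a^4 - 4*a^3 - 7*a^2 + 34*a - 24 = (a + 3)*(a^3 - 7*a^2 + 14*a - 8) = (a - 4)*(a + 3)*(a^2 - 3*a + 2) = (a - 4)*(a - 1)*(a + 3)*(a - 2)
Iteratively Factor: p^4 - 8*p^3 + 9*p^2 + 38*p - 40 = (p + 2)*(p^3 - 10*p^2 + 29*p - 20) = (p - 4)*(p + 2)*(p^2 - 6*p + 5) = (p - 4)*(p - 1)*(p + 2)*(p - 5)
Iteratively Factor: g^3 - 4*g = (g)*(g^2 - 4) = g*(g - 2)*(g + 2)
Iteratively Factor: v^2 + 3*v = (v + 3)*(v)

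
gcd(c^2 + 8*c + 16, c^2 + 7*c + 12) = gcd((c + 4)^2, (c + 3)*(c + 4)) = c + 4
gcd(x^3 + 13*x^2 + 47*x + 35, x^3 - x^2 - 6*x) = 1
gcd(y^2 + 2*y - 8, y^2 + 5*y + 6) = 1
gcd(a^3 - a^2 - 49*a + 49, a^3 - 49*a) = a^2 - 49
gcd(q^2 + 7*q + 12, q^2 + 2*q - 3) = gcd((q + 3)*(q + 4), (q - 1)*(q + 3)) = q + 3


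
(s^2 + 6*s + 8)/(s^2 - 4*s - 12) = (s + 4)/(s - 6)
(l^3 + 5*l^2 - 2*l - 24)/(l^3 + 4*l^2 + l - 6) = (l^2 + 2*l - 8)/(l^2 + l - 2)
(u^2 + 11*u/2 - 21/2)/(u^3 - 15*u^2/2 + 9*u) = (u + 7)/(u*(u - 6))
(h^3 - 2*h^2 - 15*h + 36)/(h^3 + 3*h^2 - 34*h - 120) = (h^2 - 6*h + 9)/(h^2 - h - 30)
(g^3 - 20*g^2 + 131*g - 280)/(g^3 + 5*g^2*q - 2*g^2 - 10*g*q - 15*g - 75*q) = (g^2 - 15*g + 56)/(g^2 + 5*g*q + 3*g + 15*q)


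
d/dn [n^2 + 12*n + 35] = 2*n + 12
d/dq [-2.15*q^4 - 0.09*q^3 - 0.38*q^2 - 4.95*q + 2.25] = -8.6*q^3 - 0.27*q^2 - 0.76*q - 4.95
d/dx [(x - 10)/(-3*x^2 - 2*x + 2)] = 3*(x^2 - 20*x - 6)/(9*x^4 + 12*x^3 - 8*x^2 - 8*x + 4)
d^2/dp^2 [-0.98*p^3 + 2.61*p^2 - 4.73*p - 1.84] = 5.22 - 5.88*p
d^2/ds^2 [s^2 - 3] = 2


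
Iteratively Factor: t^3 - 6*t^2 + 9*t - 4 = (t - 4)*(t^2 - 2*t + 1) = (t - 4)*(t - 1)*(t - 1)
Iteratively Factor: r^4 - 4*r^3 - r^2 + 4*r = (r - 4)*(r^3 - r) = (r - 4)*(r - 1)*(r^2 + r) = (r - 4)*(r - 1)*(r + 1)*(r)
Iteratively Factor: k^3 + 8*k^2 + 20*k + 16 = (k + 2)*(k^2 + 6*k + 8) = (k + 2)*(k + 4)*(k + 2)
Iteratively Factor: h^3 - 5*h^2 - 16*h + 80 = (h - 5)*(h^2 - 16) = (h - 5)*(h - 4)*(h + 4)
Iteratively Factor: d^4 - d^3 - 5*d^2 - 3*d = (d + 1)*(d^3 - 2*d^2 - 3*d) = (d - 3)*(d + 1)*(d^2 + d) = (d - 3)*(d + 1)^2*(d)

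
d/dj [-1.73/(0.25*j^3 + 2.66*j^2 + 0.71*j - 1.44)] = (1.2975*j^2 + 9.2036*j + 1.2283)/(0.25*j^3 + 2.66*j^2 + 0.71*j - 1.44)^2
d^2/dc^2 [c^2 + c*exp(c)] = c*exp(c) + 2*exp(c) + 2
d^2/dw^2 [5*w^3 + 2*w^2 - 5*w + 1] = 30*w + 4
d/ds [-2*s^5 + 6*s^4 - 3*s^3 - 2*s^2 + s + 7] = -10*s^4 + 24*s^3 - 9*s^2 - 4*s + 1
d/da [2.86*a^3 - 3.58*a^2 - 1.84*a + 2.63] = 8.58*a^2 - 7.16*a - 1.84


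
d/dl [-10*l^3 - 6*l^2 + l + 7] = -30*l^2 - 12*l + 1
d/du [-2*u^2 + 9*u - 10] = 9 - 4*u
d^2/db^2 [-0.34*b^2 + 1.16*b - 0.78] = -0.680000000000000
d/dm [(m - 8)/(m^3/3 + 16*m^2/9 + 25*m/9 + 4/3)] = 18*(-3*m^3 + 28*m^2 + 128*m + 106)/(9*m^6 + 96*m^5 + 406*m^4 + 872*m^3 + 1009*m^2 + 600*m + 144)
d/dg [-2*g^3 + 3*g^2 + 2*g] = -6*g^2 + 6*g + 2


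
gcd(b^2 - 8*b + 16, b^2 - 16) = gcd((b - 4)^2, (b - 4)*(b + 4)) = b - 4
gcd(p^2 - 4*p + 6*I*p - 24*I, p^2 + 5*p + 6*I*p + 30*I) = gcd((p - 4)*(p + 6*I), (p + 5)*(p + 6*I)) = p + 6*I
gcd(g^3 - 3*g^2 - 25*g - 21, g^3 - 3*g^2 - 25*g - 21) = g^3 - 3*g^2 - 25*g - 21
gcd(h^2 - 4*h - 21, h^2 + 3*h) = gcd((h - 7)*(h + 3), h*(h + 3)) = h + 3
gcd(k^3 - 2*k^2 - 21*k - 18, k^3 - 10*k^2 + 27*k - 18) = k - 6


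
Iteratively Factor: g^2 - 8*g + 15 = (g - 3)*(g - 5)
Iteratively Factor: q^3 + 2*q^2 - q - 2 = (q + 1)*(q^2 + q - 2) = (q + 1)*(q + 2)*(q - 1)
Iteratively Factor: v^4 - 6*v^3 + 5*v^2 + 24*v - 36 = (v - 3)*(v^3 - 3*v^2 - 4*v + 12) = (v - 3)*(v + 2)*(v^2 - 5*v + 6) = (v - 3)*(v - 2)*(v + 2)*(v - 3)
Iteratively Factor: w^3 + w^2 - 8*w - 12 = (w - 3)*(w^2 + 4*w + 4) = (w - 3)*(w + 2)*(w + 2)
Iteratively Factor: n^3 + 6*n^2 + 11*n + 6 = (n + 1)*(n^2 + 5*n + 6) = (n + 1)*(n + 2)*(n + 3)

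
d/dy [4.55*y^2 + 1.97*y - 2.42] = 9.1*y + 1.97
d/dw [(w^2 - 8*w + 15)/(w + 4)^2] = 2*(8*w - 31)/(w^3 + 12*w^2 + 48*w + 64)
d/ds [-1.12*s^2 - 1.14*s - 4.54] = -2.24*s - 1.14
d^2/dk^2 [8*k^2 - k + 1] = 16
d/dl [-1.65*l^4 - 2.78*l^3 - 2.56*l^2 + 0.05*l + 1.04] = -6.6*l^3 - 8.34*l^2 - 5.12*l + 0.05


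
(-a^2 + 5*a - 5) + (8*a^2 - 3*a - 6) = 7*a^2 + 2*a - 11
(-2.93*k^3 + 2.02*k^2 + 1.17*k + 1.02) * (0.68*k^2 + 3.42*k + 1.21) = -1.9924*k^5 - 8.647*k^4 + 4.1587*k^3 + 7.1392*k^2 + 4.9041*k + 1.2342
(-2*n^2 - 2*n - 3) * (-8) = 16*n^2 + 16*n + 24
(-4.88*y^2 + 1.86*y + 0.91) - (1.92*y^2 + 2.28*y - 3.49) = -6.8*y^2 - 0.42*y + 4.4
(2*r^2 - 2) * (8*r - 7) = 16*r^3 - 14*r^2 - 16*r + 14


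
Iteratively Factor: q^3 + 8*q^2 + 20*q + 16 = (q + 4)*(q^2 + 4*q + 4) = (q + 2)*(q + 4)*(q + 2)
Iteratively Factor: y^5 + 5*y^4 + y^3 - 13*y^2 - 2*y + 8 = (y - 1)*(y^4 + 6*y^3 + 7*y^2 - 6*y - 8) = (y - 1)*(y + 4)*(y^3 + 2*y^2 - y - 2) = (y - 1)*(y + 2)*(y + 4)*(y^2 - 1) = (y - 1)*(y + 1)*(y + 2)*(y + 4)*(y - 1)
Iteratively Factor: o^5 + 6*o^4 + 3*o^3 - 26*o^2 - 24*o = (o + 4)*(o^4 + 2*o^3 - 5*o^2 - 6*o) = (o + 1)*(o + 4)*(o^3 + o^2 - 6*o) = o*(o + 1)*(o + 4)*(o^2 + o - 6) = o*(o - 2)*(o + 1)*(o + 4)*(o + 3)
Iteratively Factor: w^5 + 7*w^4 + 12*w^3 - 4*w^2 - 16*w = (w + 2)*(w^4 + 5*w^3 + 2*w^2 - 8*w) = (w - 1)*(w + 2)*(w^3 + 6*w^2 + 8*w) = (w - 1)*(w + 2)*(w + 4)*(w^2 + 2*w) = w*(w - 1)*(w + 2)*(w + 4)*(w + 2)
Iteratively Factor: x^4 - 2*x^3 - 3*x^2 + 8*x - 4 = (x + 2)*(x^3 - 4*x^2 + 5*x - 2) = (x - 2)*(x + 2)*(x^2 - 2*x + 1) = (x - 2)*(x - 1)*(x + 2)*(x - 1)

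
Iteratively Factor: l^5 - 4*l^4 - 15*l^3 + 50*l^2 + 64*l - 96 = (l + 3)*(l^4 - 7*l^3 + 6*l^2 + 32*l - 32) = (l - 4)*(l + 3)*(l^3 - 3*l^2 - 6*l + 8) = (l - 4)*(l + 2)*(l + 3)*(l^2 - 5*l + 4) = (l - 4)*(l - 1)*(l + 2)*(l + 3)*(l - 4)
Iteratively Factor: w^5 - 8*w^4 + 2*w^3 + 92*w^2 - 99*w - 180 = (w + 3)*(w^4 - 11*w^3 + 35*w^2 - 13*w - 60) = (w - 3)*(w + 3)*(w^3 - 8*w^2 + 11*w + 20) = (w - 4)*(w - 3)*(w + 3)*(w^2 - 4*w - 5) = (w - 4)*(w - 3)*(w + 1)*(w + 3)*(w - 5)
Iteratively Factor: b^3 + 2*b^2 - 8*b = (b + 4)*(b^2 - 2*b) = b*(b + 4)*(b - 2)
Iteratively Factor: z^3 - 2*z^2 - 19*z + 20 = (z - 5)*(z^2 + 3*z - 4) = (z - 5)*(z - 1)*(z + 4)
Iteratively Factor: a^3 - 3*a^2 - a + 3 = (a + 1)*(a^2 - 4*a + 3) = (a - 1)*(a + 1)*(a - 3)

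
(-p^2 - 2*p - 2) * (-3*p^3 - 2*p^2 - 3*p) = 3*p^5 + 8*p^4 + 13*p^3 + 10*p^2 + 6*p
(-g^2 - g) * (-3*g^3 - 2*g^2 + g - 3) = 3*g^5 + 5*g^4 + g^3 + 2*g^2 + 3*g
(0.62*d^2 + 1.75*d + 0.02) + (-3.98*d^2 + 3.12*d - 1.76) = -3.36*d^2 + 4.87*d - 1.74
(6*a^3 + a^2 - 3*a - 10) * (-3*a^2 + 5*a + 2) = -18*a^5 + 27*a^4 + 26*a^3 + 17*a^2 - 56*a - 20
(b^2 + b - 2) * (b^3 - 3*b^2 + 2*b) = b^5 - 2*b^4 - 3*b^3 + 8*b^2 - 4*b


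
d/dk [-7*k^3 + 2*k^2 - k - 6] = -21*k^2 + 4*k - 1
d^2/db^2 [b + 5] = 0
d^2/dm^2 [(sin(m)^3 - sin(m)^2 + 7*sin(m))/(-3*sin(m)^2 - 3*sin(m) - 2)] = (9*sin(m)^7 + 27*sin(m)^6 + 120*sin(m)^5 + 18*sin(m)^4 - 384*sin(m)^3 - 130*sin(m)^2 + 256*sin(m) + 92)/(3*sin(m)^2 + 3*sin(m) + 2)^3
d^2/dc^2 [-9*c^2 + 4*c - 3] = -18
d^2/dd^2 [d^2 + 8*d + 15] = 2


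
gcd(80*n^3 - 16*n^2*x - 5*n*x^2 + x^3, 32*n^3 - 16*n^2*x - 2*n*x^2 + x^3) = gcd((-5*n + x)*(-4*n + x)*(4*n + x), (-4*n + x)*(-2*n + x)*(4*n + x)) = -16*n^2 + x^2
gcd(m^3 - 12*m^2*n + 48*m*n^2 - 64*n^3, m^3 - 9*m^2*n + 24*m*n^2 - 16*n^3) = m^2 - 8*m*n + 16*n^2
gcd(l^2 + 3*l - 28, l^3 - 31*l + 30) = 1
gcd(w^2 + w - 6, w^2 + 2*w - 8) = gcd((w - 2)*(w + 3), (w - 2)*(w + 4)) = w - 2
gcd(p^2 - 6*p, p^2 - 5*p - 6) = p - 6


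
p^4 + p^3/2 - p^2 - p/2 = p*(p - 1)*(p + 1/2)*(p + 1)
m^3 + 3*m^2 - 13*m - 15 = (m - 3)*(m + 1)*(m + 5)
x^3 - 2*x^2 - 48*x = x*(x - 8)*(x + 6)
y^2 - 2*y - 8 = (y - 4)*(y + 2)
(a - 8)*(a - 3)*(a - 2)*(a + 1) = a^4 - 12*a^3 + 33*a^2 - 2*a - 48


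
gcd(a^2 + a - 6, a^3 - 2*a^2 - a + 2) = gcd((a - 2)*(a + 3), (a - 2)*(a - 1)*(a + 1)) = a - 2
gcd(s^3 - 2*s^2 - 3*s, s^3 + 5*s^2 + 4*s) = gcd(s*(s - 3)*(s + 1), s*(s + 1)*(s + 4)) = s^2 + s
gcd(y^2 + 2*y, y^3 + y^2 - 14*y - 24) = y + 2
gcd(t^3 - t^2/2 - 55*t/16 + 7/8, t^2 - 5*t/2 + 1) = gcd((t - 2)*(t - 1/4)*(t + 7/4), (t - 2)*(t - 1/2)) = t - 2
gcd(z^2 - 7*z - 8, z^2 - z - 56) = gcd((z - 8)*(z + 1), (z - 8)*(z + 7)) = z - 8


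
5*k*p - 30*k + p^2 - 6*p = (5*k + p)*(p - 6)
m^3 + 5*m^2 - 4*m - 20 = (m - 2)*(m + 2)*(m + 5)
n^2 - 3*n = n*(n - 3)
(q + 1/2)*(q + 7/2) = q^2 + 4*q + 7/4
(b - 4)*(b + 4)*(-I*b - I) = -I*b^3 - I*b^2 + 16*I*b + 16*I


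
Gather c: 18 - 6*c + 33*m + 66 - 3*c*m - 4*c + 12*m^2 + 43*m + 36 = c*(-3*m - 10) + 12*m^2 + 76*m + 120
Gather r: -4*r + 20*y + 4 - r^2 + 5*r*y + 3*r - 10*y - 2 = -r^2 + r*(5*y - 1) + 10*y + 2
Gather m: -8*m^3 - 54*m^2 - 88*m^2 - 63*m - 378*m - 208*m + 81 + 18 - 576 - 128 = -8*m^3 - 142*m^2 - 649*m - 605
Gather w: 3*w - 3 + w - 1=4*w - 4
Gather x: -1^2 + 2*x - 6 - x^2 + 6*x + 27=-x^2 + 8*x + 20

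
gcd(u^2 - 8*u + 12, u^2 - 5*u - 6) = u - 6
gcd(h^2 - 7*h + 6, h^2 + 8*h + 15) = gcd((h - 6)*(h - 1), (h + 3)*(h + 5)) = 1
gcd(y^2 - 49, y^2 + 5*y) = 1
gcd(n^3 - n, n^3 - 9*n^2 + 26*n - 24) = 1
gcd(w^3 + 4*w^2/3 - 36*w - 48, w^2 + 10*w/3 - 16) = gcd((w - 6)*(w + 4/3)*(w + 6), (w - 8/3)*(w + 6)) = w + 6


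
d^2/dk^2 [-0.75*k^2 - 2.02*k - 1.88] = -1.50000000000000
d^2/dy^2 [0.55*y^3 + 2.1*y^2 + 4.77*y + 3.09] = 3.3*y + 4.2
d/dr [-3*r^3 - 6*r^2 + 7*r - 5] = -9*r^2 - 12*r + 7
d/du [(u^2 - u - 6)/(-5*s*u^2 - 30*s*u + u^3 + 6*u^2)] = (u*(1 - 2*u)*(5*s*u + 30*s - u^2 - 6*u) - (-u^2 + u + 6)*(10*s*u + 30*s - 3*u^2 - 12*u))/(u^2*(5*s*u + 30*s - u^2 - 6*u)^2)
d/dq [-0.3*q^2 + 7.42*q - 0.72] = 7.42 - 0.6*q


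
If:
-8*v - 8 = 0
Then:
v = -1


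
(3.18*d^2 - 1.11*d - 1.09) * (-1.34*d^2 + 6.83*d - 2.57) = -4.2612*d^4 + 23.2068*d^3 - 14.2933*d^2 - 4.592*d + 2.8013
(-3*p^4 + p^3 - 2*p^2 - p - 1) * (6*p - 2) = -18*p^5 + 12*p^4 - 14*p^3 - 2*p^2 - 4*p + 2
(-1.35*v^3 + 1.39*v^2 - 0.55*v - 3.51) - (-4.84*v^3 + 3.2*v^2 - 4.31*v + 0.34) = 3.49*v^3 - 1.81*v^2 + 3.76*v - 3.85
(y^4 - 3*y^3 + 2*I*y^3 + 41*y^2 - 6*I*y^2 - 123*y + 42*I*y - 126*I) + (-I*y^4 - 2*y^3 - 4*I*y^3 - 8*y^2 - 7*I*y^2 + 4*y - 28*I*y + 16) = y^4 - I*y^4 - 5*y^3 - 2*I*y^3 + 33*y^2 - 13*I*y^2 - 119*y + 14*I*y + 16 - 126*I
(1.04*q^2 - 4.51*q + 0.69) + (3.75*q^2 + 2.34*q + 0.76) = 4.79*q^2 - 2.17*q + 1.45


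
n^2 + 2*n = n*(n + 2)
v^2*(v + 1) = v^3 + v^2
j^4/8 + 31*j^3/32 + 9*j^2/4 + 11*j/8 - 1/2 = (j/4 + 1)*(j/2 + 1)*(j - 1/4)*(j + 2)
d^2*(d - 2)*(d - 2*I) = d^4 - 2*d^3 - 2*I*d^3 + 4*I*d^2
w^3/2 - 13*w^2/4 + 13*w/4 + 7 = (w/2 + 1/2)*(w - 4)*(w - 7/2)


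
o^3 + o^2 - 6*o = o*(o - 2)*(o + 3)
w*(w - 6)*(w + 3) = w^3 - 3*w^2 - 18*w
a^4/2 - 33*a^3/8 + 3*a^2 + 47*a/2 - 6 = (a/2 + 1)*(a - 6)*(a - 4)*(a - 1/4)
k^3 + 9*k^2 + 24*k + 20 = (k + 2)^2*(k + 5)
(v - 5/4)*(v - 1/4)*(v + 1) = v^3 - v^2/2 - 19*v/16 + 5/16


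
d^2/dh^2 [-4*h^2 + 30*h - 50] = -8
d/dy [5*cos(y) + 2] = -5*sin(y)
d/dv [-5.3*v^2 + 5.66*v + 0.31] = 5.66 - 10.6*v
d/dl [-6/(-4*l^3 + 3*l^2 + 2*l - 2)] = 12*(-6*l^2 + 3*l + 1)/(4*l^3 - 3*l^2 - 2*l + 2)^2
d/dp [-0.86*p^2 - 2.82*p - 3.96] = -1.72*p - 2.82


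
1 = 1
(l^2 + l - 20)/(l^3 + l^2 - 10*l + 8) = (l^2 + l - 20)/(l^3 + l^2 - 10*l + 8)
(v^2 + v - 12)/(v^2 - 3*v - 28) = (v - 3)/(v - 7)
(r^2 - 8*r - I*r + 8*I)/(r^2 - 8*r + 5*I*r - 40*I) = (r - I)/(r + 5*I)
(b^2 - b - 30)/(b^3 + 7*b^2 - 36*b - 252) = (b + 5)/(b^2 + 13*b + 42)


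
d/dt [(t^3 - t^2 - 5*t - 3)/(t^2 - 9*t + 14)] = (t^4 - 18*t^3 + 56*t^2 - 22*t - 97)/(t^4 - 18*t^3 + 109*t^2 - 252*t + 196)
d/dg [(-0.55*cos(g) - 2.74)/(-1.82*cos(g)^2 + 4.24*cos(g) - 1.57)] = (1.001*cos(g)^2 + 9.9736*cos(g) - 12.4811)*sin(g)/(3.3124*cos(g)^4 - 15.4336*cos(g)^3 + 23.6924*cos(g)^2 - 13.3136*cos(g) + 2.4649)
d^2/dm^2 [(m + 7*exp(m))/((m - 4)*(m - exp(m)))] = (2*(1 - exp(m))^2*(m - 4)^2*(m + 7*exp(m)) + 2*(1 - exp(m))*(m - 4)*(m - exp(m))*(m + 7*exp(m)) + 7*(m - 4)^2*(m - exp(m))^2*exp(m) + (m - 4)^2*(m - exp(m))*(-2*(1 - exp(m))*(7*exp(m) + 1) + (m + 7*exp(m))*exp(m)) - 2*(m - 4)*(m - exp(m))^2*(7*exp(m) + 1) + 2*(m - exp(m))^2*(m + 7*exp(m)))/((m - 4)^3*(m - exp(m))^3)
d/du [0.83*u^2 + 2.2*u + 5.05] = 1.66*u + 2.2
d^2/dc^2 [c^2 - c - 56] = 2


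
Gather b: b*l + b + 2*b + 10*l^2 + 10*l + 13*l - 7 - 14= b*(l + 3) + 10*l^2 + 23*l - 21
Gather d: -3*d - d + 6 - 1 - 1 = 4 - 4*d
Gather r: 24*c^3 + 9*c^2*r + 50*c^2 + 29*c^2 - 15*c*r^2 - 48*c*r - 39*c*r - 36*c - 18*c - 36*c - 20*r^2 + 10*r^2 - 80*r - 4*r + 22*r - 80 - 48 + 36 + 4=24*c^3 + 79*c^2 - 90*c + r^2*(-15*c - 10) + r*(9*c^2 - 87*c - 62) - 88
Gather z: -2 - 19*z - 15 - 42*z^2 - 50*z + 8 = -42*z^2 - 69*z - 9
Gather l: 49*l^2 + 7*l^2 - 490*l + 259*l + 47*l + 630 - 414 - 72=56*l^2 - 184*l + 144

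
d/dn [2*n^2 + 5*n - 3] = 4*n + 5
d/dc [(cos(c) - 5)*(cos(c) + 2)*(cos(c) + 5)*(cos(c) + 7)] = (-4*cos(c)^3 - 27*cos(c)^2 + 22*cos(c) + 225)*sin(c)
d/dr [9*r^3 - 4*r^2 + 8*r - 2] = 27*r^2 - 8*r + 8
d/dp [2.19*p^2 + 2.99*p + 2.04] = 4.38*p + 2.99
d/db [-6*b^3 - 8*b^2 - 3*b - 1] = -18*b^2 - 16*b - 3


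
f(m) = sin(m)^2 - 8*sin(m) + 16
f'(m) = 2*sin(m)*cos(m) - 8*cos(m)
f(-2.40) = 21.86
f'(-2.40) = 6.90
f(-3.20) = 15.54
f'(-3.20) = 7.87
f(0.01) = 15.92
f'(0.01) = -7.98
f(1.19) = 9.43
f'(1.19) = -2.28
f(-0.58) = 20.68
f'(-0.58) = -7.61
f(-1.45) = 24.93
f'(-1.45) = -1.20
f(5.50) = 22.14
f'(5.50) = -6.67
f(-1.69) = 24.93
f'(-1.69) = 1.19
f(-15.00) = 21.63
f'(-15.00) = 7.07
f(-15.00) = 21.63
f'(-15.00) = 7.07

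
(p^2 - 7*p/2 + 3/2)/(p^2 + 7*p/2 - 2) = (p - 3)/(p + 4)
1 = 1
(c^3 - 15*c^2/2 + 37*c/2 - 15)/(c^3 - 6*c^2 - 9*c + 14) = (2*c^3 - 15*c^2 + 37*c - 30)/(2*(c^3 - 6*c^2 - 9*c + 14))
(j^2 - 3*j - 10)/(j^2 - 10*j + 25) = (j + 2)/(j - 5)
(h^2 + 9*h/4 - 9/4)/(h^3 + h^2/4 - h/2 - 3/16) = 4*(h + 3)/(4*h^2 + 4*h + 1)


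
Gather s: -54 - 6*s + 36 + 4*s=-2*s - 18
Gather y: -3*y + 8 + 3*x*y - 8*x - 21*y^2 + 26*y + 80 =-8*x - 21*y^2 + y*(3*x + 23) + 88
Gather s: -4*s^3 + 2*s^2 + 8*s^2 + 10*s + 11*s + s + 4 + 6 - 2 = -4*s^3 + 10*s^2 + 22*s + 8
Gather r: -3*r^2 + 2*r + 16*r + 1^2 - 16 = -3*r^2 + 18*r - 15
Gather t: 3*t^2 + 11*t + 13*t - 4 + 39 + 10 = 3*t^2 + 24*t + 45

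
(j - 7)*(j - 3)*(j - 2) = j^3 - 12*j^2 + 41*j - 42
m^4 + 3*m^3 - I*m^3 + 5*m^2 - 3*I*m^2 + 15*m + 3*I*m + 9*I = (m + 3)*(m - 3*I)*(m + I)^2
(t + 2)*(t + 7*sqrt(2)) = t^2 + 2*t + 7*sqrt(2)*t + 14*sqrt(2)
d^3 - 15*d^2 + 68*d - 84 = (d - 7)*(d - 6)*(d - 2)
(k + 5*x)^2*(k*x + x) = k^3*x + 10*k^2*x^2 + k^2*x + 25*k*x^3 + 10*k*x^2 + 25*x^3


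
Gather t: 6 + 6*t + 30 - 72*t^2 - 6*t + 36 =72 - 72*t^2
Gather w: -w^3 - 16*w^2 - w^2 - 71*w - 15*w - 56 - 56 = -w^3 - 17*w^2 - 86*w - 112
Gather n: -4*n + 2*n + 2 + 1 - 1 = 2 - 2*n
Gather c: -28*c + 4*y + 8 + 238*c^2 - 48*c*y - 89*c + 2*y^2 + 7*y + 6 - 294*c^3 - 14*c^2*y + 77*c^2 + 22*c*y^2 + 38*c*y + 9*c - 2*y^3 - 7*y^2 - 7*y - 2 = -294*c^3 + c^2*(315 - 14*y) + c*(22*y^2 - 10*y - 108) - 2*y^3 - 5*y^2 + 4*y + 12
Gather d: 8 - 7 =1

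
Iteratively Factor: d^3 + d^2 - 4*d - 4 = (d + 1)*(d^2 - 4) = (d + 1)*(d + 2)*(d - 2)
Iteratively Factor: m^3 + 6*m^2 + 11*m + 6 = (m + 1)*(m^2 + 5*m + 6) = (m + 1)*(m + 3)*(m + 2)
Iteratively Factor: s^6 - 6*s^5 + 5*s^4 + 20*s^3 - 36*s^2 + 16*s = (s - 2)*(s^5 - 4*s^4 - 3*s^3 + 14*s^2 - 8*s) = (s - 2)*(s - 1)*(s^4 - 3*s^3 - 6*s^2 + 8*s) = s*(s - 2)*(s - 1)*(s^3 - 3*s^2 - 6*s + 8) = s*(s - 2)*(s - 1)*(s + 2)*(s^2 - 5*s + 4) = s*(s - 4)*(s - 2)*(s - 1)*(s + 2)*(s - 1)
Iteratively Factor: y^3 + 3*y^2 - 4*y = (y + 4)*(y^2 - y) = y*(y + 4)*(y - 1)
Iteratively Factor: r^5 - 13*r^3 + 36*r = (r)*(r^4 - 13*r^2 + 36) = r*(r - 3)*(r^3 + 3*r^2 - 4*r - 12) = r*(r - 3)*(r - 2)*(r^2 + 5*r + 6) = r*(r - 3)*(r - 2)*(r + 2)*(r + 3)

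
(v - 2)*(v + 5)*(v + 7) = v^3 + 10*v^2 + 11*v - 70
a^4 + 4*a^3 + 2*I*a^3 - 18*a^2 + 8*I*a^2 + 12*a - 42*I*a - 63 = (a - 3)*(a + 7)*(a - I)*(a + 3*I)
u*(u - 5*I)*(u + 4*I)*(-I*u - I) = -I*u^4 - u^3 - I*u^3 - u^2 - 20*I*u^2 - 20*I*u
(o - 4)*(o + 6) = o^2 + 2*o - 24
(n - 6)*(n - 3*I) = n^2 - 6*n - 3*I*n + 18*I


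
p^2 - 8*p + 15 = (p - 5)*(p - 3)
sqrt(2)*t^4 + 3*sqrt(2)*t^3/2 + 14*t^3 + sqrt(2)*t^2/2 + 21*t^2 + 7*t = t*(t + 1)*(t + 7*sqrt(2))*(sqrt(2)*t + sqrt(2)/2)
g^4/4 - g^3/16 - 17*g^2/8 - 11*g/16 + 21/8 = (g/4 + 1/2)*(g - 3)*(g - 1)*(g + 7/4)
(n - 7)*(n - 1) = n^2 - 8*n + 7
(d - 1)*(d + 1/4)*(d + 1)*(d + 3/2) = d^4 + 7*d^3/4 - 5*d^2/8 - 7*d/4 - 3/8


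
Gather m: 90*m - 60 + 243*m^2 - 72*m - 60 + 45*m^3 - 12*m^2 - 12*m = 45*m^3 + 231*m^2 + 6*m - 120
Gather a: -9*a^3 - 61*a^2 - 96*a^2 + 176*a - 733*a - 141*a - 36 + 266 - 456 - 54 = -9*a^3 - 157*a^2 - 698*a - 280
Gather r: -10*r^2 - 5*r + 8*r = -10*r^2 + 3*r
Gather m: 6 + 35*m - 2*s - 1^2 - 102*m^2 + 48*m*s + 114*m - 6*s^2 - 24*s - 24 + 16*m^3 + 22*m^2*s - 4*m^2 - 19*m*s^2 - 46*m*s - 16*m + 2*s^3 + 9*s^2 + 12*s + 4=16*m^3 + m^2*(22*s - 106) + m*(-19*s^2 + 2*s + 133) + 2*s^3 + 3*s^2 - 14*s - 15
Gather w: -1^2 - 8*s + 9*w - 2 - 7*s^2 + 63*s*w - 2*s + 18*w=-7*s^2 - 10*s + w*(63*s + 27) - 3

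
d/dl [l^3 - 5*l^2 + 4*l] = 3*l^2 - 10*l + 4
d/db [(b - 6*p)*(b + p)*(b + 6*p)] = 3*b^2 + 2*b*p - 36*p^2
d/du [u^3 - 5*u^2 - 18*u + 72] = 3*u^2 - 10*u - 18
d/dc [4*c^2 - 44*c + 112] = 8*c - 44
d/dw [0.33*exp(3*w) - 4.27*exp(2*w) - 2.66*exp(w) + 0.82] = (0.99*exp(2*w) - 8.54*exp(w) - 2.66)*exp(w)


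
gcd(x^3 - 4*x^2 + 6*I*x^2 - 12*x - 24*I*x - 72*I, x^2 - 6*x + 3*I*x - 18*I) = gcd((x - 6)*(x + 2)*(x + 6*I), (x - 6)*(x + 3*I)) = x - 6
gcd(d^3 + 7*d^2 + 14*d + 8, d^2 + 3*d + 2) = d^2 + 3*d + 2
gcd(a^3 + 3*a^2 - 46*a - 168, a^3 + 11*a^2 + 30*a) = a + 6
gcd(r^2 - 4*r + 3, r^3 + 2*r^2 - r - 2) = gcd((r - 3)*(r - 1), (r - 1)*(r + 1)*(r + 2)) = r - 1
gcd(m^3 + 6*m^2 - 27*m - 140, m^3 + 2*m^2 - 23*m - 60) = m^2 - m - 20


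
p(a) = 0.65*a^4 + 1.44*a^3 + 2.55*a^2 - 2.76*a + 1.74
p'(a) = 2.6*a^3 + 4.32*a^2 + 5.1*a - 2.76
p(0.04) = 1.63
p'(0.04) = -2.55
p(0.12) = 1.45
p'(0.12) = -2.08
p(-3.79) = 104.55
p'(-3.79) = -101.58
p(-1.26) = 8.02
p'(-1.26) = -7.53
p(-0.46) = 3.44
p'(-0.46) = -4.44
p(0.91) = 2.87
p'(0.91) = 7.42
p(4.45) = 421.74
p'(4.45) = 334.60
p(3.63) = 207.06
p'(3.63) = 197.04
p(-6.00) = 641.46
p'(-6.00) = -439.44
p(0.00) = 1.74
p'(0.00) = -2.76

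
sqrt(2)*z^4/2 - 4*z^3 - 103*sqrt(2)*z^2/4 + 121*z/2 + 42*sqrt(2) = (z - 7*sqrt(2))*(z - 3*sqrt(2)/2)*(z + 4*sqrt(2))*(sqrt(2)*z/2 + 1/2)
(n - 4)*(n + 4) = n^2 - 16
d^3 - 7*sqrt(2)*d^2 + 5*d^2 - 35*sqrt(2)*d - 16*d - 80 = (d + 5)*(d - 8*sqrt(2))*(d + sqrt(2))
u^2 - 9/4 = (u - 3/2)*(u + 3/2)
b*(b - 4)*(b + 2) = b^3 - 2*b^2 - 8*b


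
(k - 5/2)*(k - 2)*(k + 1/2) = k^3 - 4*k^2 + 11*k/4 + 5/2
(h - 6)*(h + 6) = h^2 - 36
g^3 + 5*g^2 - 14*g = g*(g - 2)*(g + 7)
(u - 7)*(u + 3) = u^2 - 4*u - 21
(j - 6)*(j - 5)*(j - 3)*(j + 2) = j^4 - 12*j^3 + 35*j^2 + 36*j - 180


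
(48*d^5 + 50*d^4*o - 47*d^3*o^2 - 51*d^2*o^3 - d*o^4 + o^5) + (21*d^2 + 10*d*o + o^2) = 48*d^5 + 50*d^4*o - 47*d^3*o^2 - 51*d^2*o^3 + 21*d^2 - d*o^4 + 10*d*o + o^5 + o^2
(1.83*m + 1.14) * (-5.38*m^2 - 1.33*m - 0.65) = -9.8454*m^3 - 8.5671*m^2 - 2.7057*m - 0.741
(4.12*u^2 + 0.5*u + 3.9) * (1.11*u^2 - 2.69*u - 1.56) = 4.5732*u^4 - 10.5278*u^3 - 3.4432*u^2 - 11.271*u - 6.084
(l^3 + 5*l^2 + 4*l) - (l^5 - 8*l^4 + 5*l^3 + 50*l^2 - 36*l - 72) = -l^5 + 8*l^4 - 4*l^3 - 45*l^2 + 40*l + 72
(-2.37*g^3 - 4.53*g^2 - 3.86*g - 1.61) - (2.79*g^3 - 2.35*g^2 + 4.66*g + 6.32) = -5.16*g^3 - 2.18*g^2 - 8.52*g - 7.93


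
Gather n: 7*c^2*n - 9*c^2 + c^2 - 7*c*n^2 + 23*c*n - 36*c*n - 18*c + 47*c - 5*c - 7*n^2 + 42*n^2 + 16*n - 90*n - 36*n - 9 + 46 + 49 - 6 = -8*c^2 + 24*c + n^2*(35 - 7*c) + n*(7*c^2 - 13*c - 110) + 80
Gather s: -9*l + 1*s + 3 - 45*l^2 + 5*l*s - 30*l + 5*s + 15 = -45*l^2 - 39*l + s*(5*l + 6) + 18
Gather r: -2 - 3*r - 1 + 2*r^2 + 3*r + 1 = 2*r^2 - 2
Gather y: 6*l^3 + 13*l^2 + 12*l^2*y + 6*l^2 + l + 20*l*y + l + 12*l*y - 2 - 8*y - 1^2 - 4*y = 6*l^3 + 19*l^2 + 2*l + y*(12*l^2 + 32*l - 12) - 3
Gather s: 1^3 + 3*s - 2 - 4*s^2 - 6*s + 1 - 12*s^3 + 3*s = -12*s^3 - 4*s^2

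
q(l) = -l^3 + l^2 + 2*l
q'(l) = -3*l^2 + 2*l + 2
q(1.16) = 2.10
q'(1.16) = 0.28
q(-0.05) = -0.10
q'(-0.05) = 1.89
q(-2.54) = 17.76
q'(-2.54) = -22.43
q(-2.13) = 9.94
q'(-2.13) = -15.87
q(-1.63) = 3.73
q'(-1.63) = -9.23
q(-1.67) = 4.11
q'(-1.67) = -9.71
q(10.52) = -1032.54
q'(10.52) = -308.97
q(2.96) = -11.25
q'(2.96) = -18.36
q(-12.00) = 1848.00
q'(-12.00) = -454.00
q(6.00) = -168.00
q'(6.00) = -94.00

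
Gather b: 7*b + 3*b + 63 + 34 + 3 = 10*b + 100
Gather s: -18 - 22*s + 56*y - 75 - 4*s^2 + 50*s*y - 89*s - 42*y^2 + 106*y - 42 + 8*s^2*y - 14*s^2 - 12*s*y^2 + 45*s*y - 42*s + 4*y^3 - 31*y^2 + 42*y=s^2*(8*y - 18) + s*(-12*y^2 + 95*y - 153) + 4*y^3 - 73*y^2 + 204*y - 135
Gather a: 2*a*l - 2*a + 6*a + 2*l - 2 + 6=a*(2*l + 4) + 2*l + 4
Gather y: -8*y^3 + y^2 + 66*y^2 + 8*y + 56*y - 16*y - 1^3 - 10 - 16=-8*y^3 + 67*y^2 + 48*y - 27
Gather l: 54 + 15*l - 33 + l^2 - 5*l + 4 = l^2 + 10*l + 25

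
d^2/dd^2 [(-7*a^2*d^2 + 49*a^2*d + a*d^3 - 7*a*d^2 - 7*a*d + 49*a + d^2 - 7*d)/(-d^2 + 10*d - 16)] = 2*(21*a^2*d^3 - 336*a^2*d^2 + 2352*a^2*d - 6048*a^2 - 7*a*d^3 - 3*a*d^2 + 366*a*d - 1204*a - 3*d^3 + 48*d^2 - 336*d + 864)/(d^6 - 30*d^5 + 348*d^4 - 1960*d^3 + 5568*d^2 - 7680*d + 4096)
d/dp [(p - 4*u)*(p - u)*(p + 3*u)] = 3*p^2 - 4*p*u - 11*u^2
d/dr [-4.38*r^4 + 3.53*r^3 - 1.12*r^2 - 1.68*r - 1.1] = -17.52*r^3 + 10.59*r^2 - 2.24*r - 1.68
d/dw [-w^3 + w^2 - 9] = w*(2 - 3*w)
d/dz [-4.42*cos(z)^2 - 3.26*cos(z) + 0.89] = (8.84*cos(z) + 3.26)*sin(z)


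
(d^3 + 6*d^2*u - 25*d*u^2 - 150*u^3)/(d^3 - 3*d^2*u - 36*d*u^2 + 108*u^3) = (d^2 - 25*u^2)/(d^2 - 9*d*u + 18*u^2)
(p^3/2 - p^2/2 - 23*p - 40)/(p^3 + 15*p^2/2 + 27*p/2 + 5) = (p - 8)/(2*p + 1)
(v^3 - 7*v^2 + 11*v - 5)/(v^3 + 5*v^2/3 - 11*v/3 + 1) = 3*(v^2 - 6*v + 5)/(3*v^2 + 8*v - 3)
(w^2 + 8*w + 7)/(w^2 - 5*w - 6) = (w + 7)/(w - 6)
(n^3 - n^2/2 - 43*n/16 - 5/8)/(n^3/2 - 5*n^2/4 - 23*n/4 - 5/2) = (-16*n^3 + 8*n^2 + 43*n + 10)/(4*(-2*n^3 + 5*n^2 + 23*n + 10))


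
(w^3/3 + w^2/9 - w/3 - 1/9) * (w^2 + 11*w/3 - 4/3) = w^5/3 + 4*w^4/3 - 10*w^3/27 - 40*w^2/27 + w/27 + 4/27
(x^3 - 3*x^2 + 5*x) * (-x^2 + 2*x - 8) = -x^5 + 5*x^4 - 19*x^3 + 34*x^2 - 40*x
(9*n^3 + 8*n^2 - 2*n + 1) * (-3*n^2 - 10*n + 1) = -27*n^5 - 114*n^4 - 65*n^3 + 25*n^2 - 12*n + 1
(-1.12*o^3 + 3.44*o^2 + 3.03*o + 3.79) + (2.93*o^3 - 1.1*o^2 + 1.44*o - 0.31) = 1.81*o^3 + 2.34*o^2 + 4.47*o + 3.48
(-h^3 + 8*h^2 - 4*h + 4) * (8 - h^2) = h^5 - 8*h^4 - 4*h^3 + 60*h^2 - 32*h + 32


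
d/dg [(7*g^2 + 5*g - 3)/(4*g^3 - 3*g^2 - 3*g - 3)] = 2*(-14*g^4 - 20*g^3 + 15*g^2 - 30*g - 12)/(16*g^6 - 24*g^5 - 15*g^4 - 6*g^3 + 27*g^2 + 18*g + 9)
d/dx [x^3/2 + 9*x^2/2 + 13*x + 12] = 3*x^2/2 + 9*x + 13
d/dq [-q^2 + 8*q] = 8 - 2*q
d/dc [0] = 0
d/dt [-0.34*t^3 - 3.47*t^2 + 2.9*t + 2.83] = -1.02*t^2 - 6.94*t + 2.9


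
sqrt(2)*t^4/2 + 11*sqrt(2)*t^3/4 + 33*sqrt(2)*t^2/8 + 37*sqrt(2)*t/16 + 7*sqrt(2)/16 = (t + 1/2)^2*(t + 7/2)*(sqrt(2)*t/2 + sqrt(2)/2)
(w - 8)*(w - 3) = w^2 - 11*w + 24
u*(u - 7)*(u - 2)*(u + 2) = u^4 - 7*u^3 - 4*u^2 + 28*u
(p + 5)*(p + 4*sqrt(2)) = p^2 + 5*p + 4*sqrt(2)*p + 20*sqrt(2)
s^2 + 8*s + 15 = (s + 3)*(s + 5)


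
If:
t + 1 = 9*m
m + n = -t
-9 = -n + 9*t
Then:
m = 1/91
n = 81/91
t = -82/91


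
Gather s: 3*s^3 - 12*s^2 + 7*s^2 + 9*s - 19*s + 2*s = 3*s^3 - 5*s^2 - 8*s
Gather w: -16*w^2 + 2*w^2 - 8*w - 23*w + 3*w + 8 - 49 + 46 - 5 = -14*w^2 - 28*w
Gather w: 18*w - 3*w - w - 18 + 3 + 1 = 14*w - 14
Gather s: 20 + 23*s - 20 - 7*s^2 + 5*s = -7*s^2 + 28*s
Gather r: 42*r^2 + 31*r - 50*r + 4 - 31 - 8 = 42*r^2 - 19*r - 35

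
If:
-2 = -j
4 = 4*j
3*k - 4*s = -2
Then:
No Solution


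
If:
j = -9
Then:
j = -9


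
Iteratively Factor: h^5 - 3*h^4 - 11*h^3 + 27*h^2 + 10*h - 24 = (h - 1)*(h^4 - 2*h^3 - 13*h^2 + 14*h + 24) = (h - 1)*(h + 3)*(h^3 - 5*h^2 + 2*h + 8) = (h - 4)*(h - 1)*(h + 3)*(h^2 - h - 2) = (h - 4)*(h - 1)*(h + 1)*(h + 3)*(h - 2)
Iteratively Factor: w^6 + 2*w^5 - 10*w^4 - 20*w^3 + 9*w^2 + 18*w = (w + 1)*(w^5 + w^4 - 11*w^3 - 9*w^2 + 18*w) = w*(w + 1)*(w^4 + w^3 - 11*w^2 - 9*w + 18) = w*(w - 1)*(w + 1)*(w^3 + 2*w^2 - 9*w - 18) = w*(w - 1)*(w + 1)*(w + 2)*(w^2 - 9) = w*(w - 1)*(w + 1)*(w + 2)*(w + 3)*(w - 3)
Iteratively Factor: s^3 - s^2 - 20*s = (s - 5)*(s^2 + 4*s) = s*(s - 5)*(s + 4)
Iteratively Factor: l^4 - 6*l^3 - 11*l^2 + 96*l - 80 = (l + 4)*(l^3 - 10*l^2 + 29*l - 20) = (l - 5)*(l + 4)*(l^2 - 5*l + 4) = (l - 5)*(l - 4)*(l + 4)*(l - 1)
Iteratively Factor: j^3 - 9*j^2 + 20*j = (j)*(j^2 - 9*j + 20) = j*(j - 5)*(j - 4)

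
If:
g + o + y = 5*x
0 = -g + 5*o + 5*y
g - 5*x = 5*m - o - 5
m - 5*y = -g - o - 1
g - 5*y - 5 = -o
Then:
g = 1075/6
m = -6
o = 5/6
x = 43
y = 35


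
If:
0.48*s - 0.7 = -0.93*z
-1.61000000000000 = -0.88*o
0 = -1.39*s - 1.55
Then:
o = 1.83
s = -1.12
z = 1.33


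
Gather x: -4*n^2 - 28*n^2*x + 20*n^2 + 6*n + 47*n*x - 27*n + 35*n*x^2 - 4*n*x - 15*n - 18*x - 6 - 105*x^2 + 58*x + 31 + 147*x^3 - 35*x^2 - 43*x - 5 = 16*n^2 - 36*n + 147*x^3 + x^2*(35*n - 140) + x*(-28*n^2 + 43*n - 3) + 20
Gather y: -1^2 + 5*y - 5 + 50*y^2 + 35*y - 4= 50*y^2 + 40*y - 10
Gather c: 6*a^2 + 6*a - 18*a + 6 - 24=6*a^2 - 12*a - 18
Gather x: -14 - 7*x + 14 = -7*x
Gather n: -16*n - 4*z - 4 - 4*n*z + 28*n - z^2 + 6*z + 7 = n*(12 - 4*z) - z^2 + 2*z + 3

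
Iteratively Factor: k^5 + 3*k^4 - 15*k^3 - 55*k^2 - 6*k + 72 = (k - 1)*(k^4 + 4*k^3 - 11*k^2 - 66*k - 72) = (k - 1)*(k + 3)*(k^3 + k^2 - 14*k - 24) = (k - 1)*(k + 2)*(k + 3)*(k^2 - k - 12) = (k - 1)*(k + 2)*(k + 3)^2*(k - 4)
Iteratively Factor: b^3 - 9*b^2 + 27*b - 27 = (b - 3)*(b^2 - 6*b + 9) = (b - 3)^2*(b - 3)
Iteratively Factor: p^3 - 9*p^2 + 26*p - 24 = (p - 4)*(p^2 - 5*p + 6) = (p - 4)*(p - 2)*(p - 3)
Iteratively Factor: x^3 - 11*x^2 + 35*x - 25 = (x - 1)*(x^2 - 10*x + 25) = (x - 5)*(x - 1)*(x - 5)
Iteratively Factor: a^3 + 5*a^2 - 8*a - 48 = (a + 4)*(a^2 + a - 12) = (a + 4)^2*(a - 3)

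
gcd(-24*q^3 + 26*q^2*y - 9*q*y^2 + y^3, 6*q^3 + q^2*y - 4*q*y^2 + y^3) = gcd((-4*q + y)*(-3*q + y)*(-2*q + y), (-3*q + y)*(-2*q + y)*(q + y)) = 6*q^2 - 5*q*y + y^2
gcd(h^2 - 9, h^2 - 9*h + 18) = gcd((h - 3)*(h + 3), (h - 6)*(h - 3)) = h - 3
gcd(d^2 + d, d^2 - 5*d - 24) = 1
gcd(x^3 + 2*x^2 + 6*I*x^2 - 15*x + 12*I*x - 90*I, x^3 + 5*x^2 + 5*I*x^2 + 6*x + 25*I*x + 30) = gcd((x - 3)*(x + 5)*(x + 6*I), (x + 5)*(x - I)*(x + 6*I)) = x^2 + x*(5 + 6*I) + 30*I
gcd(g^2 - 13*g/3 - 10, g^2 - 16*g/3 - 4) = g - 6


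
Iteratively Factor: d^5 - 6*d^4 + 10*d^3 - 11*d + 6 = (d - 2)*(d^4 - 4*d^3 + 2*d^2 + 4*d - 3) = (d - 2)*(d + 1)*(d^3 - 5*d^2 + 7*d - 3) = (d - 2)*(d - 1)*(d + 1)*(d^2 - 4*d + 3) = (d - 3)*(d - 2)*(d - 1)*(d + 1)*(d - 1)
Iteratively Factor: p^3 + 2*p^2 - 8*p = (p)*(p^2 + 2*p - 8) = p*(p + 4)*(p - 2)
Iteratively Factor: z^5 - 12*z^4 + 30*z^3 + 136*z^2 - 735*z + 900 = (z - 5)*(z^4 - 7*z^3 - 5*z^2 + 111*z - 180) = (z - 5)*(z + 4)*(z^3 - 11*z^2 + 39*z - 45) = (z - 5)^2*(z + 4)*(z^2 - 6*z + 9) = (z - 5)^2*(z - 3)*(z + 4)*(z - 3)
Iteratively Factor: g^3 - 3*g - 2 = (g - 2)*(g^2 + 2*g + 1) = (g - 2)*(g + 1)*(g + 1)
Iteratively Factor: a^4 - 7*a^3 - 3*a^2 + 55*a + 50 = (a - 5)*(a^3 - 2*a^2 - 13*a - 10) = (a - 5)^2*(a^2 + 3*a + 2) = (a - 5)^2*(a + 2)*(a + 1)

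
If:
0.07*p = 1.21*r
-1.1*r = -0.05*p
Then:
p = 0.00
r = 0.00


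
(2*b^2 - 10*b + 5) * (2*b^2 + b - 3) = 4*b^4 - 18*b^3 - 6*b^2 + 35*b - 15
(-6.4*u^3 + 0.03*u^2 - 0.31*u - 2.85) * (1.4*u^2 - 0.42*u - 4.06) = -8.96*u^5 + 2.73*u^4 + 25.5374*u^3 - 3.9816*u^2 + 2.4556*u + 11.571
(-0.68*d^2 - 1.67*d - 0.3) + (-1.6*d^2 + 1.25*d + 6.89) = -2.28*d^2 - 0.42*d + 6.59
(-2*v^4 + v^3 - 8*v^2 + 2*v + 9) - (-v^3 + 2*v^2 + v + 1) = -2*v^4 + 2*v^3 - 10*v^2 + v + 8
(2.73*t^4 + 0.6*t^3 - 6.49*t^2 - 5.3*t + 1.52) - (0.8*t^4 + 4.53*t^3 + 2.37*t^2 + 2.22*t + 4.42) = 1.93*t^4 - 3.93*t^3 - 8.86*t^2 - 7.52*t - 2.9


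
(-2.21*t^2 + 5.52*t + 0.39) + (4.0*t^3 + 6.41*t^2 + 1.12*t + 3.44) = 4.0*t^3 + 4.2*t^2 + 6.64*t + 3.83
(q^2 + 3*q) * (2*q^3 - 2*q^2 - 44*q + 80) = 2*q^5 + 4*q^4 - 50*q^3 - 52*q^2 + 240*q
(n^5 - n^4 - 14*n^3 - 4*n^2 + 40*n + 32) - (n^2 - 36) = n^5 - n^4 - 14*n^3 - 5*n^2 + 40*n + 68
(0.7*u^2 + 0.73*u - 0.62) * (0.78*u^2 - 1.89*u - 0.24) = 0.546*u^4 - 0.7536*u^3 - 2.0313*u^2 + 0.9966*u + 0.1488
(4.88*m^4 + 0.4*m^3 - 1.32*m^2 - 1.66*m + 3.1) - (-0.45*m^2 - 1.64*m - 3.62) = 4.88*m^4 + 0.4*m^3 - 0.87*m^2 - 0.02*m + 6.72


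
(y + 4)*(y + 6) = y^2 + 10*y + 24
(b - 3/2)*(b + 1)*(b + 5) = b^3 + 9*b^2/2 - 4*b - 15/2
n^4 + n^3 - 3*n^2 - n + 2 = (n - 1)^2*(n + 1)*(n + 2)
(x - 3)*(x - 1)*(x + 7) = x^3 + 3*x^2 - 25*x + 21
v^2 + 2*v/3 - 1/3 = (v - 1/3)*(v + 1)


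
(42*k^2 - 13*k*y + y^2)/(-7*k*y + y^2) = (-6*k + y)/y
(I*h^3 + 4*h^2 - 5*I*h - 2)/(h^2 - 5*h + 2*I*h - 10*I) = (I*h^3 + 4*h^2 - 5*I*h - 2)/(h^2 + h*(-5 + 2*I) - 10*I)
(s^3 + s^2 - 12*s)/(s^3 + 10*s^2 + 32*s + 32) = s*(s - 3)/(s^2 + 6*s + 8)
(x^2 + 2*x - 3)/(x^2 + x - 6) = (x - 1)/(x - 2)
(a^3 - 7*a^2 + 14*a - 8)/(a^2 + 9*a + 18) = (a^3 - 7*a^2 + 14*a - 8)/(a^2 + 9*a + 18)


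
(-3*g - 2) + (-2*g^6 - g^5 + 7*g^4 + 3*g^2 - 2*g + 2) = -2*g^6 - g^5 + 7*g^4 + 3*g^2 - 5*g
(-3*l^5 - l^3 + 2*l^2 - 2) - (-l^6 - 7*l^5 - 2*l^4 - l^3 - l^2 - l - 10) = l^6 + 4*l^5 + 2*l^4 + 3*l^2 + l + 8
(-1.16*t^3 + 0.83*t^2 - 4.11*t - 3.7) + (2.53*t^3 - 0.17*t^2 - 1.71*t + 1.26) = 1.37*t^3 + 0.66*t^2 - 5.82*t - 2.44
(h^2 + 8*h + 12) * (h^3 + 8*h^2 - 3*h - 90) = h^5 + 16*h^4 + 73*h^3 - 18*h^2 - 756*h - 1080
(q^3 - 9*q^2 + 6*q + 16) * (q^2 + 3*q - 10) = q^5 - 6*q^4 - 31*q^3 + 124*q^2 - 12*q - 160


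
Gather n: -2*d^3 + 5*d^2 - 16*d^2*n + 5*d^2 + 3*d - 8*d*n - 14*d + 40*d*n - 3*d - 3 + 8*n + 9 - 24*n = -2*d^3 + 10*d^2 - 14*d + n*(-16*d^2 + 32*d - 16) + 6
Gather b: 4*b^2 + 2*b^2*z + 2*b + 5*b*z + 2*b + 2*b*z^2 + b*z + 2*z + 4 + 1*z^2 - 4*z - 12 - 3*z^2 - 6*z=b^2*(2*z + 4) + b*(2*z^2 + 6*z + 4) - 2*z^2 - 8*z - 8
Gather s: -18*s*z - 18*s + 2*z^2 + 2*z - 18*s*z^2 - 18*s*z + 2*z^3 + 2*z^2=s*(-18*z^2 - 36*z - 18) + 2*z^3 + 4*z^2 + 2*z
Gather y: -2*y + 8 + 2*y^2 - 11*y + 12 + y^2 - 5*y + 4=3*y^2 - 18*y + 24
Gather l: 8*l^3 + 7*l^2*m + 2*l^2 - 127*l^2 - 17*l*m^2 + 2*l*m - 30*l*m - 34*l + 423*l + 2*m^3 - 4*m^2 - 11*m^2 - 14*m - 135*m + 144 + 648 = 8*l^3 + l^2*(7*m - 125) + l*(-17*m^2 - 28*m + 389) + 2*m^3 - 15*m^2 - 149*m + 792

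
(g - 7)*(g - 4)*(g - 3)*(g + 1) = g^4 - 13*g^3 + 47*g^2 - 23*g - 84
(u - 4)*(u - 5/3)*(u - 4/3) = u^3 - 7*u^2 + 128*u/9 - 80/9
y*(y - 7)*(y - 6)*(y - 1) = y^4 - 14*y^3 + 55*y^2 - 42*y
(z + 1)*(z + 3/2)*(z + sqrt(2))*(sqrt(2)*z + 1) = sqrt(2)*z^4 + 3*z^3 + 5*sqrt(2)*z^3/2 + 5*sqrt(2)*z^2/2 + 15*z^2/2 + 5*sqrt(2)*z/2 + 9*z/2 + 3*sqrt(2)/2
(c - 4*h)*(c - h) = c^2 - 5*c*h + 4*h^2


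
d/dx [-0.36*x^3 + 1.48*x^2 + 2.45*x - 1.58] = -1.08*x^2 + 2.96*x + 2.45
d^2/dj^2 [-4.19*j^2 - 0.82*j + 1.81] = -8.38000000000000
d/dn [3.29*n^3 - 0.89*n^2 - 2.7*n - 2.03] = 9.87*n^2 - 1.78*n - 2.7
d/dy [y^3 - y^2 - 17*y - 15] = 3*y^2 - 2*y - 17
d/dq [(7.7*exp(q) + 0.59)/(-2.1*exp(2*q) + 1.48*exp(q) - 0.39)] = (16.17*exp(2*q) + 2.478*exp(q) - 3.8762)*exp(q)/(4.41*exp(4*q) - 6.216*exp(3*q) + 3.8284*exp(2*q) - 1.1544*exp(q) + 0.1521)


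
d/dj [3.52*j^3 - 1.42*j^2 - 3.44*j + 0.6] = 10.56*j^2 - 2.84*j - 3.44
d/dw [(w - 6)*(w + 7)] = 2*w + 1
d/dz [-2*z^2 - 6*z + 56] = -4*z - 6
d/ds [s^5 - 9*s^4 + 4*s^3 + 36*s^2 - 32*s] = 5*s^4 - 36*s^3 + 12*s^2 + 72*s - 32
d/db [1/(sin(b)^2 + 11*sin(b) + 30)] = -(2*sin(b) + 11)*cos(b)/(sin(b)^2 + 11*sin(b) + 30)^2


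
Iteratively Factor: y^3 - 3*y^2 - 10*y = (y)*(y^2 - 3*y - 10) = y*(y - 5)*(y + 2)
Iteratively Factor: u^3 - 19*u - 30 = (u + 2)*(u^2 - 2*u - 15) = (u + 2)*(u + 3)*(u - 5)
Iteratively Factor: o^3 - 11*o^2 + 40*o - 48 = (o - 4)*(o^2 - 7*o + 12) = (o - 4)^2*(o - 3)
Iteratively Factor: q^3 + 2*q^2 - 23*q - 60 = (q - 5)*(q^2 + 7*q + 12) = (q - 5)*(q + 4)*(q + 3)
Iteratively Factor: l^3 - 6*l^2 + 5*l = (l - 5)*(l^2 - l) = l*(l - 5)*(l - 1)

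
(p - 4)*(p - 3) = p^2 - 7*p + 12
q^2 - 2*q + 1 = (q - 1)^2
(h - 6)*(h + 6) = h^2 - 36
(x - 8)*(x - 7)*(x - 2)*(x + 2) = x^4 - 15*x^3 + 52*x^2 + 60*x - 224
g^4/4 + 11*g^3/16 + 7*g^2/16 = g^2*(g/4 + 1/4)*(g + 7/4)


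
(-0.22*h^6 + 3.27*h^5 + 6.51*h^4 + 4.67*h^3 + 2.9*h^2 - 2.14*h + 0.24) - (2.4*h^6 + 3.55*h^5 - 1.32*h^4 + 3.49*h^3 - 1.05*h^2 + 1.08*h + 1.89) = -2.62*h^6 - 0.28*h^5 + 7.83*h^4 + 1.18*h^3 + 3.95*h^2 - 3.22*h - 1.65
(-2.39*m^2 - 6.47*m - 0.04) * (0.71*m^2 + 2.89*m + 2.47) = -1.6969*m^4 - 11.5008*m^3 - 24.63*m^2 - 16.0965*m - 0.0988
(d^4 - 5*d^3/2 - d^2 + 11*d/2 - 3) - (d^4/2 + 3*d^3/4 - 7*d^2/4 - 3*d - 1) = d^4/2 - 13*d^3/4 + 3*d^2/4 + 17*d/2 - 2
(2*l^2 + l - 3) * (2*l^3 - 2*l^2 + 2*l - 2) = 4*l^5 - 2*l^4 - 4*l^3 + 4*l^2 - 8*l + 6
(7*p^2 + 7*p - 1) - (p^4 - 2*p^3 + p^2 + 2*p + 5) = -p^4 + 2*p^3 + 6*p^2 + 5*p - 6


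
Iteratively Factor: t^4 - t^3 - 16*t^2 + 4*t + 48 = (t + 2)*(t^3 - 3*t^2 - 10*t + 24) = (t + 2)*(t + 3)*(t^2 - 6*t + 8) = (t - 2)*(t + 2)*(t + 3)*(t - 4)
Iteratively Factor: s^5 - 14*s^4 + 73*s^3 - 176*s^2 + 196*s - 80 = (s - 2)*(s^4 - 12*s^3 + 49*s^2 - 78*s + 40) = (s - 2)*(s - 1)*(s^3 - 11*s^2 + 38*s - 40) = (s - 4)*(s - 2)*(s - 1)*(s^2 - 7*s + 10) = (s - 5)*(s - 4)*(s - 2)*(s - 1)*(s - 2)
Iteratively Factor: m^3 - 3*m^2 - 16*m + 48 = (m - 3)*(m^2 - 16) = (m - 3)*(m + 4)*(m - 4)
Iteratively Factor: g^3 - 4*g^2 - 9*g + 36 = (g - 4)*(g^2 - 9) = (g - 4)*(g + 3)*(g - 3)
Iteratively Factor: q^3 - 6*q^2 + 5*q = (q)*(q^2 - 6*q + 5) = q*(q - 5)*(q - 1)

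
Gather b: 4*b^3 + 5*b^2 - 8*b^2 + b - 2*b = 4*b^3 - 3*b^2 - b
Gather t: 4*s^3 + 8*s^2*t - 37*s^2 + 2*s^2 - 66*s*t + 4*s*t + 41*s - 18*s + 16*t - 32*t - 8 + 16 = 4*s^3 - 35*s^2 + 23*s + t*(8*s^2 - 62*s - 16) + 8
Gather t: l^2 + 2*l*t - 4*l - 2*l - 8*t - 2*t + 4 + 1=l^2 - 6*l + t*(2*l - 10) + 5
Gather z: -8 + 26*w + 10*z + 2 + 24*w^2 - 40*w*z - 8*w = 24*w^2 + 18*w + z*(10 - 40*w) - 6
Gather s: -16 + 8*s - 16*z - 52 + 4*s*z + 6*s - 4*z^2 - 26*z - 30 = s*(4*z + 14) - 4*z^2 - 42*z - 98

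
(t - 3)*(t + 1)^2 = t^3 - t^2 - 5*t - 3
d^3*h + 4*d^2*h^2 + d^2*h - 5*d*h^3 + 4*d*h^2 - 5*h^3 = (d - h)*(d + 5*h)*(d*h + h)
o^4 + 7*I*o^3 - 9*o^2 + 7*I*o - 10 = (o - I)*(o + I)*(o + 2*I)*(o + 5*I)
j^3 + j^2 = j^2*(j + 1)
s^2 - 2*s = s*(s - 2)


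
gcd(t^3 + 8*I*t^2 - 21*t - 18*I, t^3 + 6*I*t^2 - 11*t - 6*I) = t^2 + 5*I*t - 6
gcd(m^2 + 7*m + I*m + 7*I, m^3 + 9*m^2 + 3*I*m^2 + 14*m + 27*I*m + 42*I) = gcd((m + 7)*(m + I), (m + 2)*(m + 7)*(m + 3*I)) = m + 7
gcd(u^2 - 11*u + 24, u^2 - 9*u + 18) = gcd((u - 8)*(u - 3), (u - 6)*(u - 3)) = u - 3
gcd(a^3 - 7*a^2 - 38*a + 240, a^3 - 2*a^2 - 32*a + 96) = a + 6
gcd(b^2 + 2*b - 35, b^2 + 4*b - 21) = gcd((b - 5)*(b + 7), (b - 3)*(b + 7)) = b + 7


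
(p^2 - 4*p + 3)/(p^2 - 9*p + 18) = (p - 1)/(p - 6)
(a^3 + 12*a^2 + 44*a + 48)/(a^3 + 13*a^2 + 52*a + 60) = (a + 4)/(a + 5)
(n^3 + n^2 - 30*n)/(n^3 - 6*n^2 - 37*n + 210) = n/(n - 7)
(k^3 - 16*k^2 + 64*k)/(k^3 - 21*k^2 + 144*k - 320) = k/(k - 5)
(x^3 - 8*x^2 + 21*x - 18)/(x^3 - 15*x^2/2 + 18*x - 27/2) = 2*(x - 2)/(2*x - 3)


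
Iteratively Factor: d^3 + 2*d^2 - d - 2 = (d + 1)*(d^2 + d - 2) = (d + 1)*(d + 2)*(d - 1)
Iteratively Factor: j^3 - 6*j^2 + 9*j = (j - 3)*(j^2 - 3*j) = j*(j - 3)*(j - 3)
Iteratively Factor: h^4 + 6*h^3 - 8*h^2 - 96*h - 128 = (h + 4)*(h^3 + 2*h^2 - 16*h - 32) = (h + 2)*(h + 4)*(h^2 - 16) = (h - 4)*(h + 2)*(h + 4)*(h + 4)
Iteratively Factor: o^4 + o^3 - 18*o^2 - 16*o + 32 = (o + 2)*(o^3 - o^2 - 16*o + 16) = (o - 1)*(o + 2)*(o^2 - 16) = (o - 4)*(o - 1)*(o + 2)*(o + 4)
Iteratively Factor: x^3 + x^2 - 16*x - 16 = (x - 4)*(x^2 + 5*x + 4) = (x - 4)*(x + 4)*(x + 1)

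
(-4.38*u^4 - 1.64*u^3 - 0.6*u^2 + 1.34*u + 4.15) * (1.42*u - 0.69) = -6.2196*u^5 + 0.6934*u^4 + 0.2796*u^3 + 2.3168*u^2 + 4.9684*u - 2.8635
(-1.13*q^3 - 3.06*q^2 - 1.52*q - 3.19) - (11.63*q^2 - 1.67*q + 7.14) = -1.13*q^3 - 14.69*q^2 + 0.15*q - 10.33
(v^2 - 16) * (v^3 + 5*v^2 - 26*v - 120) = v^5 + 5*v^4 - 42*v^3 - 200*v^2 + 416*v + 1920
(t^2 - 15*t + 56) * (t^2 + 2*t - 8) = t^4 - 13*t^3 + 18*t^2 + 232*t - 448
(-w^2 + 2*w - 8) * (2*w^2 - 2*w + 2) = -2*w^4 + 6*w^3 - 22*w^2 + 20*w - 16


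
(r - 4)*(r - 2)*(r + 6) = r^3 - 28*r + 48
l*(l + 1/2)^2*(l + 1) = l^4 + 2*l^3 + 5*l^2/4 + l/4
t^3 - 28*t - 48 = (t - 6)*(t + 2)*(t + 4)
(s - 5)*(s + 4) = s^2 - s - 20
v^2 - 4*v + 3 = (v - 3)*(v - 1)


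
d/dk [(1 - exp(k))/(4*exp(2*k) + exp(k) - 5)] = 4*exp(k)/(16*exp(2*k) + 40*exp(k) + 25)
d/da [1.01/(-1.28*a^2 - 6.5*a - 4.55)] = (2.5856*a + 6.565)/(1.28*a^2 + 6.5*a + 4.55)^2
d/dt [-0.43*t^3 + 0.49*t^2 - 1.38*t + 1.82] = -1.29*t^2 + 0.98*t - 1.38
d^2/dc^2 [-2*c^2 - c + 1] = -4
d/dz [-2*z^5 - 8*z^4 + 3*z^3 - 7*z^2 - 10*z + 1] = -10*z^4 - 32*z^3 + 9*z^2 - 14*z - 10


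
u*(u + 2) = u^2 + 2*u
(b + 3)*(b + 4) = b^2 + 7*b + 12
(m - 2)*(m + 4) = m^2 + 2*m - 8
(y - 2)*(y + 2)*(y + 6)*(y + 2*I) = y^4 + 6*y^3 + 2*I*y^3 - 4*y^2 + 12*I*y^2 - 24*y - 8*I*y - 48*I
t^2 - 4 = (t - 2)*(t + 2)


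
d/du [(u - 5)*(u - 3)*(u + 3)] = 3*u^2 - 10*u - 9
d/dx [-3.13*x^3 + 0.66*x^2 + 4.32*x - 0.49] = -9.39*x^2 + 1.32*x + 4.32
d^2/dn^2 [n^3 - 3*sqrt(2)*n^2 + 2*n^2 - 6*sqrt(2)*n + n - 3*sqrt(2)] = 6*n - 6*sqrt(2) + 4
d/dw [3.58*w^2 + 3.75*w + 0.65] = 7.16*w + 3.75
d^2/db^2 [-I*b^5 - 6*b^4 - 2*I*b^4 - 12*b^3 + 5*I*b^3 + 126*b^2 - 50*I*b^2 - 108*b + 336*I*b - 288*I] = -20*I*b^3 + b^2*(-72 - 24*I) + b*(-72 + 30*I) + 252 - 100*I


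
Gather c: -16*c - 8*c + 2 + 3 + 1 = 6 - 24*c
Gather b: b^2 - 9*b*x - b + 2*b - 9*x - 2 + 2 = b^2 + b*(1 - 9*x) - 9*x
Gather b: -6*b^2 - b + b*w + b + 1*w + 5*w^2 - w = -6*b^2 + b*w + 5*w^2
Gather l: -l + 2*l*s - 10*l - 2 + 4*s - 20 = l*(2*s - 11) + 4*s - 22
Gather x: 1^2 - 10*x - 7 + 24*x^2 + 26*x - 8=24*x^2 + 16*x - 14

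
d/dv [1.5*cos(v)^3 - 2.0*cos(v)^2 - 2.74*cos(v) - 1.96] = (-4.5*cos(v)^2 + 4.0*cos(v) + 2.74)*sin(v)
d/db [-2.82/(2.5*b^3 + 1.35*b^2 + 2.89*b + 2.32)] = (21.15*b^2 + 7.614*b + 8.1498)/(2.5*b^3 + 1.35*b^2 + 2.89*b + 2.32)^2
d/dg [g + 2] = 1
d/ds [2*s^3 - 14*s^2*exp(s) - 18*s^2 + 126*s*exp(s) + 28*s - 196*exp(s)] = -14*s^2*exp(s) + 6*s^2 + 98*s*exp(s) - 36*s - 70*exp(s) + 28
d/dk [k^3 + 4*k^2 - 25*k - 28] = 3*k^2 + 8*k - 25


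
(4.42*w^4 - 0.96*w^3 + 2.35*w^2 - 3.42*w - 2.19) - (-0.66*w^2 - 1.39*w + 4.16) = 4.42*w^4 - 0.96*w^3 + 3.01*w^2 - 2.03*w - 6.35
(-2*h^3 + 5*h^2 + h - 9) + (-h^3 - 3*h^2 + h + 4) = -3*h^3 + 2*h^2 + 2*h - 5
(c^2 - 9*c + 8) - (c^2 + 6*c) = 8 - 15*c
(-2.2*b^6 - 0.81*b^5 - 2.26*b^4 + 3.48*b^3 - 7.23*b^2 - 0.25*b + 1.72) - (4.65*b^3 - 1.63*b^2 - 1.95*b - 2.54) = -2.2*b^6 - 0.81*b^5 - 2.26*b^4 - 1.17*b^3 - 5.6*b^2 + 1.7*b + 4.26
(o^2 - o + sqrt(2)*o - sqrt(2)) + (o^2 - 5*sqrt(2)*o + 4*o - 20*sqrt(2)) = 2*o^2 - 4*sqrt(2)*o + 3*o - 21*sqrt(2)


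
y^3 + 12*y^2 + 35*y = y*(y + 5)*(y + 7)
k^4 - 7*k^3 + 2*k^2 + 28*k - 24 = (k - 6)*(k - 2)*(k - 1)*(k + 2)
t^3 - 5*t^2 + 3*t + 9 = (t - 3)^2*(t + 1)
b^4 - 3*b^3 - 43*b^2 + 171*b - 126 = (b - 6)*(b - 3)*(b - 1)*(b + 7)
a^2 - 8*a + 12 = (a - 6)*(a - 2)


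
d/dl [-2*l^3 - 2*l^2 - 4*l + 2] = -6*l^2 - 4*l - 4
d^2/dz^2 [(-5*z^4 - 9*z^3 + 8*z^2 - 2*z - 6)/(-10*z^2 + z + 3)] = 2*(500*z^6 - 150*z^5 - 435*z^4 + 519*z^3 + 1431*z^2 + 243*z + 108)/(1000*z^6 - 300*z^5 - 870*z^4 + 179*z^3 + 261*z^2 - 27*z - 27)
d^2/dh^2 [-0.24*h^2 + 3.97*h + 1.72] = -0.480000000000000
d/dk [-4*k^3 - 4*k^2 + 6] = 4*k*(-3*k - 2)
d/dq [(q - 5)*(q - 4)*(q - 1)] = 3*q^2 - 20*q + 29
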